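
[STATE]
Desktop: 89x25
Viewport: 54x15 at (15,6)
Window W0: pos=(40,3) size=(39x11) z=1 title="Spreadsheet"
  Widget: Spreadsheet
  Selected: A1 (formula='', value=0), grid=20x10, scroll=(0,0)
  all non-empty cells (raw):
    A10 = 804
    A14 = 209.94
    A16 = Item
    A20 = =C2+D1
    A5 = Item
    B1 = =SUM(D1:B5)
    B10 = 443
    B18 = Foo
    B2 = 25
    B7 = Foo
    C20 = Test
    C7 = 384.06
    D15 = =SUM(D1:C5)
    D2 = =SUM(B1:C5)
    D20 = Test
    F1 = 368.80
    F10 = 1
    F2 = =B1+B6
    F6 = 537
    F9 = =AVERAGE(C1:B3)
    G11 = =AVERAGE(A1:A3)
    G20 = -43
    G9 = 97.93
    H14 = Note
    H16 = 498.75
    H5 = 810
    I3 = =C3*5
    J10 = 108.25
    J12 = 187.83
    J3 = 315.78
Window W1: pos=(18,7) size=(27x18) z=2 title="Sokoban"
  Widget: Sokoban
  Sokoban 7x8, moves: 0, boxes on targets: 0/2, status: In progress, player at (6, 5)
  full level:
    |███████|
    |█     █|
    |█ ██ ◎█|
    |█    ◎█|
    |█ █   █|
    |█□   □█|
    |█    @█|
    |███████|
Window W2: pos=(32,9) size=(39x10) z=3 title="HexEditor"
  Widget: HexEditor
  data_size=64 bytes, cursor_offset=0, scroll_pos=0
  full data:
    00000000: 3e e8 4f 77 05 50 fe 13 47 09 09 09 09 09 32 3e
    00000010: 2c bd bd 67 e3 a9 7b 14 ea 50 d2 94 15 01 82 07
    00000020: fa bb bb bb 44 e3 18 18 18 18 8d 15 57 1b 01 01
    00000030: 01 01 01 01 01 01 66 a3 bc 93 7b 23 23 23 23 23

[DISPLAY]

                         ┃A1:                         
   ┏━━━━━━━━━━━━━━━━━━━━━━━━━┓   A       B       C    
   ┃ Sokoban                 ┃------------------------
   ┠─────────────┏━━━━━━━━━━━━━━━━━━━━━━━━━━━━━━━━━━━━
   ┃███████      ┃ HexEditor                          
   ┃█     █      ┠────────────────────────────────────
   ┃█ ██ ◎█      ┃00000000  3E e8 4f 77 05 50 fe 13  4
   ┃█    ◎█      ┃00000010  2c bd bd 67 e3 a9 7b 14  e
   ┃█ █   █      ┃00000020  fa bb bb bb 44 e3 18 18  1
   ┃█□   □█      ┃00000030  01 01 01 01 01 01 66 a3  b
   ┃█    @█      ┃                                    
   ┃███████      ┃                                    
   ┃Moves: 0  0/2┗━━━━━━━━━━━━━━━━━━━━━━━━━━━━━━━━━━━━
   ┃                         ┃                        
   ┃                         ┃                        


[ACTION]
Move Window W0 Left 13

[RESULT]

            ┃A1:                                  ┃   
   ┏━━━━━━━━━━━━━━━━━━━━━━━━━┓      C       D     ┃   
   ┃ Sokoban                 ┃--------------------┃   
   ┠─────────────┏━━━━━━━━━━━━━━━━━━━━━━━━━━━━━━━━━━━━
   ┃███████      ┃ HexEditor                          
   ┃█     █      ┠────────────────────────────────────
   ┃█ ██ ◎█      ┃00000000  3E e8 4f 77 05 50 fe 13  4
   ┃█    ◎█      ┃00000010  2c bd bd 67 e3 a9 7b 14  e
   ┃█ █   █      ┃00000020  fa bb bb bb 44 e3 18 18  1
   ┃█□   □█      ┃00000030  01 01 01 01 01 01 66 a3  b
   ┃█    @█      ┃                                    
   ┃███████      ┃                                    
   ┃Moves: 0  0/2┗━━━━━━━━━━━━━━━━━━━━━━━━━━━━━━━━━━━━
   ┃                         ┃                        
   ┃                         ┃                        


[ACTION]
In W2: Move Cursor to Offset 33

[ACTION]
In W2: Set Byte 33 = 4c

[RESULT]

            ┃A1:                                  ┃   
   ┏━━━━━━━━━━━━━━━━━━━━━━━━━┓      C       D     ┃   
   ┃ Sokoban                 ┃--------------------┃   
   ┠─────────────┏━━━━━━━━━━━━━━━━━━━━━━━━━━━━━━━━━━━━
   ┃███████      ┃ HexEditor                          
   ┃█     █      ┠────────────────────────────────────
   ┃█ ██ ◎█      ┃00000000  3e e8 4f 77 05 50 fe 13  4
   ┃█    ◎█      ┃00000010  2c bd bd 67 e3 a9 7b 14  e
   ┃█ █   █      ┃00000020  fa 4C bb bb 44 e3 18 18  1
   ┃█□   □█      ┃00000030  01 01 01 01 01 01 66 a3  b
   ┃█    @█      ┃                                    
   ┃███████      ┃                                    
   ┃Moves: 0  0/2┗━━━━━━━━━━━━━━━━━━━━━━━━━━━━━━━━━━━━
   ┃                         ┃                        
   ┃                         ┃                        


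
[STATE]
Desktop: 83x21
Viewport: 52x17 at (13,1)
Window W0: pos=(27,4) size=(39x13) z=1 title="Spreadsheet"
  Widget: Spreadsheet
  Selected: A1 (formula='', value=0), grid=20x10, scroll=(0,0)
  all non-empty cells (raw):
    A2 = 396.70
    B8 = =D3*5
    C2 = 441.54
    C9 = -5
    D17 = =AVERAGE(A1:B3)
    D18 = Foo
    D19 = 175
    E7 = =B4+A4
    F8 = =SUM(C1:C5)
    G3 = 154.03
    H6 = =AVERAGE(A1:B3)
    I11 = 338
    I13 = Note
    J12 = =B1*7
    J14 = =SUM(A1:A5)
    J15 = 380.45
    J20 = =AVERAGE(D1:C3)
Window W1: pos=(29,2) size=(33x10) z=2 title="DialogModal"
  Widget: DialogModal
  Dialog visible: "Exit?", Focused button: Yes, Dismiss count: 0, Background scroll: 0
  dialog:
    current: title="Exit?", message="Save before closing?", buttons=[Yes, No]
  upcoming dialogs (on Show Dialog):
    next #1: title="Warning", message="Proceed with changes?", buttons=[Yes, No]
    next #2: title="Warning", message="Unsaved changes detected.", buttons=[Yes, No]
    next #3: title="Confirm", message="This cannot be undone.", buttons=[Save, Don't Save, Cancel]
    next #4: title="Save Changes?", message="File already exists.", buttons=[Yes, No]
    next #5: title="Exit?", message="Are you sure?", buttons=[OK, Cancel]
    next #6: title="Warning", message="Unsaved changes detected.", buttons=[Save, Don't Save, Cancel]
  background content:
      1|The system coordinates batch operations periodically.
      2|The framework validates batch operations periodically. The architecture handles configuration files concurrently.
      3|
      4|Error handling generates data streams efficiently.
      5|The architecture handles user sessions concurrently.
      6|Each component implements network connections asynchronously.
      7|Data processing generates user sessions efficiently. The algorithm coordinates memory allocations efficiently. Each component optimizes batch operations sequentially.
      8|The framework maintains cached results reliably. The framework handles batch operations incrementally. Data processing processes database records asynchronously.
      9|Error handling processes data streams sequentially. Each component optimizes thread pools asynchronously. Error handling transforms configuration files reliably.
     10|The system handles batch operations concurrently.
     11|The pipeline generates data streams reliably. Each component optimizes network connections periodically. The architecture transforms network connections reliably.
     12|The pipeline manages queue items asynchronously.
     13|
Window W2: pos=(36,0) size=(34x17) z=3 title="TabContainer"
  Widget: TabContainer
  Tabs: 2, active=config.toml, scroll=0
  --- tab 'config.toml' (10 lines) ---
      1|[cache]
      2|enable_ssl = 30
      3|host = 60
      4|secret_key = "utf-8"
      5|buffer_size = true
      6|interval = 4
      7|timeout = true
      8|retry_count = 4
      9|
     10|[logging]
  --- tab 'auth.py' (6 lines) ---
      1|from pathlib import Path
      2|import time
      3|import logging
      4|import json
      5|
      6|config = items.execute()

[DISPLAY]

                       ┃ TabContainer               
                ┏━━━━━━┠────────────────────────────
                ┃ Dialo┃[config.toml]│ auth.py      
              ┏━┠──────┃────────────────────────────
              ┃ ┃The┌──┃[cache]                     
              ┠─┃The│  ┃enable_ssl = 30             
              ┃A┃   │ S┃host = 60                   
              ┃ ┃Err│  ┃secret_key = "utf-8"        
              ┃-┃The└──┃buffer_size = true          
              ┃ ┃Each c┃interval = 4                
              ┃ ┗━━━━━━┃timeout = true              
              ┃  3     ┃retry_count = 4             
              ┃  4     ┃                            
              ┃  5     ┃[logging]                   
              ┃  6     ┃                            
              ┗━━━━━━━━┗━━━━━━━━━━━━━━━━━━━━━━━━━━━━
                                                    


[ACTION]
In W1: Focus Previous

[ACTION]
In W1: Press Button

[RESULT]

                       ┃ TabContainer               
                ┏━━━━━━┠────────────────────────────
                ┃ Dialo┃[config.toml]│ auth.py      
              ┏━┠──────┃────────────────────────────
              ┃ ┃The sy┃[cache]                     
              ┠─┃The fr┃enable_ssl = 30             
              ┃A┃      ┃host = 60                   
              ┃ ┃Error ┃secret_key = "utf-8"        
              ┃-┃The ar┃buffer_size = true          
              ┃ ┃Each c┃interval = 4                
              ┃ ┗━━━━━━┃timeout = true              
              ┃  3     ┃retry_count = 4             
              ┃  4     ┃                            
              ┃  5     ┃[logging]                   
              ┃  6     ┃                            
              ┗━━━━━━━━┗━━━━━━━━━━━━━━━━━━━━━━━━━━━━
                                                    


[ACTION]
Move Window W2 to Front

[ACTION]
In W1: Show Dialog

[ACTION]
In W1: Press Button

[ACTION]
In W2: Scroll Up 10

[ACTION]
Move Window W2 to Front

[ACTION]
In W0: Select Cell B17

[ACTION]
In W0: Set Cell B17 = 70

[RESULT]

                       ┃ TabContainer               
                ┏━━━━━━┠────────────────────────────
                ┃ Dialo┃[config.toml]│ auth.py      
              ┏━┠──────┃────────────────────────────
              ┃ ┃The sy┃[cache]                     
              ┠─┃The fr┃enable_ssl = 30             
              ┃B┃      ┃host = 60                   
              ┃ ┃Error ┃secret_key = "utf-8"        
              ┃-┃The ar┃buffer_size = true          
              ┃ ┃Each c┃interval = 4                
              ┃ ┗━━━━━━┃timeout = true              
              ┃  3     ┃retry_count = 4             
              ┃  4     ┃                            
              ┃  5     ┃[logging]                   
              ┃  6     ┃                            
              ┗━━━━━━━━┗━━━━━━━━━━━━━━━━━━━━━━━━━━━━
                                                    


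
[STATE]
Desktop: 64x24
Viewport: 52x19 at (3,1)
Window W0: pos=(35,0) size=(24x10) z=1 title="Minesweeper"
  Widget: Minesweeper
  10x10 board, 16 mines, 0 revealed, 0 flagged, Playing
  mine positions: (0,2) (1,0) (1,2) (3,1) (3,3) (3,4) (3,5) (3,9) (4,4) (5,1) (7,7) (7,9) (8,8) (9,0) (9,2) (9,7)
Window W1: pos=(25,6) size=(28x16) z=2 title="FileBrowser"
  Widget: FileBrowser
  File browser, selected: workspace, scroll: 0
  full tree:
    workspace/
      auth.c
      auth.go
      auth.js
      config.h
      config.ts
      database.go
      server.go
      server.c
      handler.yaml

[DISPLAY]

                                ┃ Minesweeper       
                                ┠───────────────────
                                ┃■■■■■■■■■■         
                                ┃■■■■■■■■■■         
                                ┃■■■■■■■■■■         
                      ┏━━━━━━━━━━━━━━━━━━━━━━━━━━┓  
                      ┃ FileBrowser              ┃  
                      ┠──────────────────────────┨  
                      ┃> [-] workspace/          ┃━━
                      ┃    auth.c                ┃  
                      ┃    auth.go               ┃  
                      ┃    auth.js               ┃  
                      ┃    config.h              ┃  
                      ┃    config.ts             ┃  
                      ┃    database.go           ┃  
                      ┃    server.go             ┃  
                      ┃    server.c              ┃  
                      ┃    handler.yaml          ┃  
                      ┃                          ┃  


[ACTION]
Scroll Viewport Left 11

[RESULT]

                                   ┃ Minesweeper    
                                   ┠────────────────
                                   ┃■■■■■■■■■■      
                                   ┃■■■■■■■■■■      
                                   ┃■■■■■■■■■■      
                         ┏━━━━━━━━━━━━━━━━━━━━━━━━━━
                         ┃ FileBrowser              
                         ┠──────────────────────────
                         ┃> [-] workspace/          
                         ┃    auth.c                
                         ┃    auth.go               
                         ┃    auth.js               
                         ┃    config.h              
                         ┃    config.ts             
                         ┃    database.go           
                         ┃    server.go             
                         ┃    server.c              
                         ┃    handler.yaml          
                         ┃                          


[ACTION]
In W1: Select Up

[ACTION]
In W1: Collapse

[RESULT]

                                   ┃ Minesweeper    
                                   ┠────────────────
                                   ┃■■■■■■■■■■      
                                   ┃■■■■■■■■■■      
                                   ┃■■■■■■■■■■      
                         ┏━━━━━━━━━━━━━━━━━━━━━━━━━━
                         ┃ FileBrowser              
                         ┠──────────────────────────
                         ┃> [+] workspace/          
                         ┃                          
                         ┃                          
                         ┃                          
                         ┃                          
                         ┃                          
                         ┃                          
                         ┃                          
                         ┃                          
                         ┃                          
                         ┃                          


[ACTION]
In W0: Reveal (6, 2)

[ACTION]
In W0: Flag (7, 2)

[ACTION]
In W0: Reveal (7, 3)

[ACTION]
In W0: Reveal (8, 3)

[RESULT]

                                   ┃ Minesweeper    
                                   ┠────────────────
                                   ┃■■■2            
                                   ┃■■■2            
                                   ┃■■■3321 11      
                         ┏━━━━━━━━━━━━━━━━━━━━━━━━━━
                         ┃ FileBrowser              
                         ┠──────────────────────────
                         ┃> [+] workspace/          
                         ┃                          
                         ┃                          
                         ┃                          
                         ┃                          
                         ┃                          
                         ┃                          
                         ┃                          
                         ┃                          
                         ┃                          
                         ┃                          


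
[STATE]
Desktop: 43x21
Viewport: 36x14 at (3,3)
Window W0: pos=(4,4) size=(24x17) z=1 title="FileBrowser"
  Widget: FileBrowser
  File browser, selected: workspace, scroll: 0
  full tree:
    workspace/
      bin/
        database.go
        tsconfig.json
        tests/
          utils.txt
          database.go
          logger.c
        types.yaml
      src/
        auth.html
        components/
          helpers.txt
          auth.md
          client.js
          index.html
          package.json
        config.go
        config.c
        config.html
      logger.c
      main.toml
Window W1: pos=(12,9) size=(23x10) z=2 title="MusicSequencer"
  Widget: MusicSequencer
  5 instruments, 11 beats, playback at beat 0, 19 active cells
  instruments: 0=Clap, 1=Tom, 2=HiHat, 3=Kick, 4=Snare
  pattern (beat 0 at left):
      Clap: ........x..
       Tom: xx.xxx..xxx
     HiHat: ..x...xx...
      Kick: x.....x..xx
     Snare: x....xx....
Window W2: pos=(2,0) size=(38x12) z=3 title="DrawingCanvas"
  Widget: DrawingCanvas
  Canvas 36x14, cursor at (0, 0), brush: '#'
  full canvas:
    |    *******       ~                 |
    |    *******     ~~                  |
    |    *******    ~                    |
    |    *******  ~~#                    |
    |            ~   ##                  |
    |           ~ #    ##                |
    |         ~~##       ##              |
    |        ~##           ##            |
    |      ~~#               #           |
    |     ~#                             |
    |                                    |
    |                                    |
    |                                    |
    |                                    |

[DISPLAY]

+   *******       ~                 
    *******     ~~                  
    *******    ~                    
    *******  ~~#                    
            ~   ##                  
           ~ #    ##                
         ~~##       ##              
        ~##           ##            
━━━━━━━━━━━━━━━━━━━━━━━━━━━━━━━━━━━━
 ┃       ┃      ▼1234567890    ┃    
 ┃       ┃  Clap········█··    ┃    
 ┃       ┃   Tom██·███··███    ┃    
 ┃       ┃ HiHat··█···██···    ┃    
 ┃       ┃  Kick█·····█··██    ┃    


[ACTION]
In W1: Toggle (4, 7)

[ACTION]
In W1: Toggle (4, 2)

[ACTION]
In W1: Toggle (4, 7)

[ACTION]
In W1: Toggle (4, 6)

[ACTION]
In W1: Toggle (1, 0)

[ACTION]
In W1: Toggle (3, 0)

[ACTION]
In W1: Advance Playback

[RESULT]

+   *******       ~                 
    *******     ~~                  
    *******    ~                    
    *******  ~~#                    
            ~   ##                  
           ~ #    ##                
         ~~##       ##              
        ~##           ##            
━━━━━━━━━━━━━━━━━━━━━━━━━━━━━━━━━━━━
 ┃       ┃      0▼234567890    ┃    
 ┃       ┃  Clap········█··    ┃    
 ┃       ┃   Tom·█·███··███    ┃    
 ┃       ┃ HiHat··█···██···    ┃    
 ┃       ┃  Kick······█··██    ┃    


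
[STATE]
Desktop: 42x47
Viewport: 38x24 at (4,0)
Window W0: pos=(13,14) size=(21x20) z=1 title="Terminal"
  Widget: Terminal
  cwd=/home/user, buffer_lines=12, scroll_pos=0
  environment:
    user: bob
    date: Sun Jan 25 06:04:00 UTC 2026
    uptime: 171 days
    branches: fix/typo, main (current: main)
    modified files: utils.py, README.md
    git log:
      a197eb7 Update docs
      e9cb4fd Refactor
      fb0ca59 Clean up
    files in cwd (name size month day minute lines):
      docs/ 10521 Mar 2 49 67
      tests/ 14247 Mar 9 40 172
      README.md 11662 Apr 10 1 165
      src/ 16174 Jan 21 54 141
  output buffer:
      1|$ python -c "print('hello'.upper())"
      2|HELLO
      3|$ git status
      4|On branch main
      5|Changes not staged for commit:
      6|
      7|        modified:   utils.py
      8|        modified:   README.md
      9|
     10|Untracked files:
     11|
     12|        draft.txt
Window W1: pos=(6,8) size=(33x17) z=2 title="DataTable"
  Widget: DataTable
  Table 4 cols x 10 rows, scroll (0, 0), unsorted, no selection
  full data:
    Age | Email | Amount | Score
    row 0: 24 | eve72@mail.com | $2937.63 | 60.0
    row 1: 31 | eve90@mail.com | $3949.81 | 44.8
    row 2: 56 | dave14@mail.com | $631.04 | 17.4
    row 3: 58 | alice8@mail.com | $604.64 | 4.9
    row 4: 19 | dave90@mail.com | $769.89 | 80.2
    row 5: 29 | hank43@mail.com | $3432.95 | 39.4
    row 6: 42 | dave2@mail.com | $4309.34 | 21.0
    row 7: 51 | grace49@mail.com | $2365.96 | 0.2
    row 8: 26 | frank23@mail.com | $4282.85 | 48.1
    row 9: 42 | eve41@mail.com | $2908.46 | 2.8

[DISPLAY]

                                      
                                      
                                      
                                      
                                      
                                      
                                      
                                      
  ┏━━━━━━━━━━━━━━━━━━━━━━━━━━━━━━━┓   
  ┃ DataTable                     ┃   
  ┠───────────────────────────────┨   
  ┃Age│Email           │Amount  │S┃   
  ┃───┼────────────────┼────────┼─┃   
  ┃24 │eve72@mail.com  │$2937.63│6┃   
  ┃31 │eve90@mail.com  │$3949.81│4┃   
  ┃56 │dave14@mail.com │$631.04 │1┃   
  ┃58 │alice8@mail.com │$604.64 │4┃   
  ┃19 │dave90@mail.com │$769.89 │8┃   
  ┃29 │hank43@mail.com │$3432.95│3┃   
  ┃42 │dave2@mail.com  │$4309.34│2┃   
  ┃51 │grace49@mail.com│$2365.96│0┃   
  ┃26 │frank23@mail.com│$4282.85│4┃   
  ┃42 │eve41@mail.com  │$2908.46│2┃   
  ┃                               ┃   


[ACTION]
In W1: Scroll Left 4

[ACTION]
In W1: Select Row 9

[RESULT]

                                      
                                      
                                      
                                      
                                      
                                      
                                      
                                      
  ┏━━━━━━━━━━━━━━━━━━━━━━━━━━━━━━━┓   
  ┃ DataTable                     ┃   
  ┠───────────────────────────────┨   
  ┃Age│Email           │Amount  │S┃   
  ┃───┼────────────────┼────────┼─┃   
  ┃24 │eve72@mail.com  │$2937.63│6┃   
  ┃31 │eve90@mail.com  │$3949.81│4┃   
  ┃56 │dave14@mail.com │$631.04 │1┃   
  ┃58 │alice8@mail.com │$604.64 │4┃   
  ┃19 │dave90@mail.com │$769.89 │8┃   
  ┃29 │hank43@mail.com │$3432.95│3┃   
  ┃42 │dave2@mail.com  │$4309.34│2┃   
  ┃51 │grace49@mail.com│$2365.96│0┃   
  ┃26 │frank23@mail.com│$4282.85│4┃   
  ┃>2 │eve41@mail.com  │$2908.46│2┃   
  ┃                               ┃   


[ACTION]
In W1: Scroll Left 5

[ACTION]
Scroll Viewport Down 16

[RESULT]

  ┃58 │alice8@mail.com │$604.64 │4┃   
  ┃19 │dave90@mail.com │$769.89 │8┃   
  ┃29 │hank43@mail.com │$3432.95│3┃   
  ┃42 │dave2@mail.com  │$4309.34│2┃   
  ┃51 │grace49@mail.com│$2365.96│0┃   
  ┃26 │frank23@mail.com│$4282.85│4┃   
  ┃>2 │eve41@mail.com  │$2908.46│2┃   
  ┃                               ┃   
  ┗━━━━━━━━━━━━━━━━━━━━━━━━━━━━━━━┛   
         ┃                   ┃        
         ┃Untracked files:   ┃        
         ┃                   ┃        
         ┃        draft.txt  ┃        
         ┃$ █                ┃        
         ┃                   ┃        
         ┃                   ┃        
         ┃                   ┃        
         ┗━━━━━━━━━━━━━━━━━━━┛        
                                      
                                      
                                      
                                      
                                      
                                      


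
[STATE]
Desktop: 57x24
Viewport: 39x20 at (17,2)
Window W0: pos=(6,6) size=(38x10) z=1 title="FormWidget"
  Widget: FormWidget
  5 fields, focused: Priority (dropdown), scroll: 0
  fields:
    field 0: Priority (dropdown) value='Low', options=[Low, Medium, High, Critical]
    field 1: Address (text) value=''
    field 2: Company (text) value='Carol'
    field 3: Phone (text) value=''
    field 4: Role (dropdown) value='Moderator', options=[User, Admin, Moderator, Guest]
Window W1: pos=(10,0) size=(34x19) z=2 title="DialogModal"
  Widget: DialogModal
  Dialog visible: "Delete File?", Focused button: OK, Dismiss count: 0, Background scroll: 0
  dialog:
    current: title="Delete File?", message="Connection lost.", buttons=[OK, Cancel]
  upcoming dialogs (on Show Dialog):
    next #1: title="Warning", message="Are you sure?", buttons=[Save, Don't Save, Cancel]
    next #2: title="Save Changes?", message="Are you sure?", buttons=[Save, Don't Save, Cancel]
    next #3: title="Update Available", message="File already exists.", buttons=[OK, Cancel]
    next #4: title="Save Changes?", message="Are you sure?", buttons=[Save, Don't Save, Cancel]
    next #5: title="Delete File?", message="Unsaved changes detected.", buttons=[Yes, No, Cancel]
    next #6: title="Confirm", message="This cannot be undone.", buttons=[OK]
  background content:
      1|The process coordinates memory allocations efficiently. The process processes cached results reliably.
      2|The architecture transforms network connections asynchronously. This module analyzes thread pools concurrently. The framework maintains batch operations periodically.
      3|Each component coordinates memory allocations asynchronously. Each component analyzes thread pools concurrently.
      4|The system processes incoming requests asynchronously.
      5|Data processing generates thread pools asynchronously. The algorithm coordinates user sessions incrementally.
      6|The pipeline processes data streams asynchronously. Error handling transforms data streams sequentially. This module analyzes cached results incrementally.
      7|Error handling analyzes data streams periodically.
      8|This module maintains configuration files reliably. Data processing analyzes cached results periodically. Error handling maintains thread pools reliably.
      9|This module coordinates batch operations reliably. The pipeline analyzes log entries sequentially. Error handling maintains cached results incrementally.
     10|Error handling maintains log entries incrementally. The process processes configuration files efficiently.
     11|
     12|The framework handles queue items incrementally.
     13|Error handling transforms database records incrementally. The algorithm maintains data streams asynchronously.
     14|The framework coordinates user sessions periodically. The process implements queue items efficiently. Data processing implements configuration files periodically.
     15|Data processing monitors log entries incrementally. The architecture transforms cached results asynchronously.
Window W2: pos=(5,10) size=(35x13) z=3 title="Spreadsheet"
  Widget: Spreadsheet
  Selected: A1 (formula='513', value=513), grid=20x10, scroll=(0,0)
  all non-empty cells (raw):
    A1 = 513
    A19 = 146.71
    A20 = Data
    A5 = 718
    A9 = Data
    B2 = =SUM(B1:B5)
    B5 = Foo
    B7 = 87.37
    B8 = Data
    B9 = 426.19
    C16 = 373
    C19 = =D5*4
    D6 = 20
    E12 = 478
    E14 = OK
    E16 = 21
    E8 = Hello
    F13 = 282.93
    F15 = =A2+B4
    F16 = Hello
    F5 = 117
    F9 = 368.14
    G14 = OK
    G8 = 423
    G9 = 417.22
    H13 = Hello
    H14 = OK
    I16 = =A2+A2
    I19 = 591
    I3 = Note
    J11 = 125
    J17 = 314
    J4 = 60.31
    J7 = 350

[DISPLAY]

──────────────────────────┨            
ocess coordinates memory a┃            
chitecture transforms netw┃            
omponent coordinates memor┃            
stem processes incoming re┃            
rocessing generates thread┃            
┌──────────────────┐a stre┃            
│   Delete File?   │ta str┃            
━━━━━━━━━━━━━━━━━━━━━━┓rat┃            
t                     ┃ op┃            
──────────────────────┨ent┃            
                      ┃   ┃            
    B       C       D ┃tem┃            
----------------------┃aba┃            
]       0       0     ┃r s┃            
0#CIRC!         0     ┃ent┃            
0       0       0     ┃━━━┛            
0       0       0     ┃                
8Foo            0     ┃                
0       0       0     ┃                


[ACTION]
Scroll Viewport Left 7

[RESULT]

┠────────────────────────────────┨     
┃The process coordinates memory a┃     
┃The architecture transforms netw┃     
┃Each component coordinates memor┃     
┃The system processes incoming re┃     
┃Data processing generates thread┃     
┃The pi┌──────────────────┐a stre┃     
┃Error │   Delete File?   │ta str┃     
━━━━━━━━━━━━━━━━━━━━━━━━━━━━━┓rat┃     
eadsheet                     ┃ op┃     
─────────────────────────────┨ent┃     
513                          ┃   ┃     
   A       B       C       D ┃tem┃     
-----------------------------┃aba┃     
   [513]       0       0     ┃r s┃     
       0#CIRC!         0     ┃ent┃     
       0       0       0     ┃━━━┛     
       0       0       0     ┃         
     718Foo            0     ┃         
       0       0       0     ┃         


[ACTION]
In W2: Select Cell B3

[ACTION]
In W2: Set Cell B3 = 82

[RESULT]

┠────────────────────────────────┨     
┃The process coordinates memory a┃     
┃The architecture transforms netw┃     
┃Each component coordinates memor┃     
┃The system processes incoming re┃     
┃Data processing generates thread┃     
┃The pi┌──────────────────┐a stre┃     
┃Error │   Delete File?   │ta str┃     
━━━━━━━━━━━━━━━━━━━━━━━━━━━━━┓rat┃     
eadsheet                     ┃ op┃     
─────────────────────────────┨ent┃     
82                           ┃   ┃     
   A       B       C       D ┃tem┃     
-----------------------------┃aba┃     
     513       0       0     ┃r s┃     
       0#CIRC!         0     ┃ent┃     
       0    [82]       0     ┃━━━┛     
       0       0       0     ┃         
     718Foo            0     ┃         
       0       0       0     ┃         


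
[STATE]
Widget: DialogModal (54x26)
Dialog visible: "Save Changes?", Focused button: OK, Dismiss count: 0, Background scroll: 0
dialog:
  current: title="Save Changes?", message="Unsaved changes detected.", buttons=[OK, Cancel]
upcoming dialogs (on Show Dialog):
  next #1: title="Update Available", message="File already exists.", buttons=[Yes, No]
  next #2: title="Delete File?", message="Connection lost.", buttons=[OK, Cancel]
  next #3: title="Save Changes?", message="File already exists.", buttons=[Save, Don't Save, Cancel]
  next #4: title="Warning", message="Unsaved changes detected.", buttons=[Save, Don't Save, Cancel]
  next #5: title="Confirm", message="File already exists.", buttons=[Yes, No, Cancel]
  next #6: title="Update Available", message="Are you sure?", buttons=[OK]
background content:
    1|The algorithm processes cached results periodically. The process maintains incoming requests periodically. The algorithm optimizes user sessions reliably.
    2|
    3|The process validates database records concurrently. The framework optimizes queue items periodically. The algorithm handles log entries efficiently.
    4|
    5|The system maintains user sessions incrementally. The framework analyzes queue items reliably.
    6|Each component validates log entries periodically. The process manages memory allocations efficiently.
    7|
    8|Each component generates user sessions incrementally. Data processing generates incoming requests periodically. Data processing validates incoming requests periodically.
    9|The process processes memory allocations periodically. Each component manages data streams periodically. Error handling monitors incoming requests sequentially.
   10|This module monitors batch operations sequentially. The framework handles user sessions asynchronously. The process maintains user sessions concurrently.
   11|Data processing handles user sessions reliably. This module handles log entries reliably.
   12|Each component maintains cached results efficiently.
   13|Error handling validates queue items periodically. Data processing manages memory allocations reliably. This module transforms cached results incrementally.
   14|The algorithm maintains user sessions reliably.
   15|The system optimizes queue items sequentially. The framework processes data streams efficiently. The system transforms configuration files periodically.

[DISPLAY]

The algorithm processes cached results periodically. T
                                                      
The process validates database records concurrently. T
                                                      
The system maintains user sessions incrementally. The 
Each component validates log entries periodically. The
                                                      
Each component generates user sessions incrementally. 
The process processes memory allocations periodically.
This module monitors batch operations sequentially. Th
Data process┌───────────────────────────┐iably. This m
Each compone│       Save Changes?       │fficiently.  
Error handli│ Unsaved changes detected. │odically. Dat
The algorith│       [OK]  Cancel        │iably.       
The system o└───────────────────────────┘ally. The fra
                                                      
                                                      
                                                      
                                                      
                                                      
                                                      
                                                      
                                                      
                                                      
                                                      
                                                      


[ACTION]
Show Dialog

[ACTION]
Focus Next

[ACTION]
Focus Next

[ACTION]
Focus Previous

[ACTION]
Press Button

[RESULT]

The algorithm processes cached results periodically. T
                                                      
The process validates database records concurrently. T
                                                      
The system maintains user sessions incrementally. The 
Each component validates log entries periodically. The
                                                      
Each component generates user sessions incrementally. 
The process processes memory allocations periodically.
This module monitors batch operations sequentially. Th
Data processing handles user sessions reliably. This m
Each component maintains cached results efficiently.  
Error handling validates queue items periodically. Dat
The algorithm maintains user sessions reliably.       
The system optimizes queue items sequentially. The fra
                                                      
                                                      
                                                      
                                                      
                                                      
                                                      
                                                      
                                                      
                                                      
                                                      
                                                      


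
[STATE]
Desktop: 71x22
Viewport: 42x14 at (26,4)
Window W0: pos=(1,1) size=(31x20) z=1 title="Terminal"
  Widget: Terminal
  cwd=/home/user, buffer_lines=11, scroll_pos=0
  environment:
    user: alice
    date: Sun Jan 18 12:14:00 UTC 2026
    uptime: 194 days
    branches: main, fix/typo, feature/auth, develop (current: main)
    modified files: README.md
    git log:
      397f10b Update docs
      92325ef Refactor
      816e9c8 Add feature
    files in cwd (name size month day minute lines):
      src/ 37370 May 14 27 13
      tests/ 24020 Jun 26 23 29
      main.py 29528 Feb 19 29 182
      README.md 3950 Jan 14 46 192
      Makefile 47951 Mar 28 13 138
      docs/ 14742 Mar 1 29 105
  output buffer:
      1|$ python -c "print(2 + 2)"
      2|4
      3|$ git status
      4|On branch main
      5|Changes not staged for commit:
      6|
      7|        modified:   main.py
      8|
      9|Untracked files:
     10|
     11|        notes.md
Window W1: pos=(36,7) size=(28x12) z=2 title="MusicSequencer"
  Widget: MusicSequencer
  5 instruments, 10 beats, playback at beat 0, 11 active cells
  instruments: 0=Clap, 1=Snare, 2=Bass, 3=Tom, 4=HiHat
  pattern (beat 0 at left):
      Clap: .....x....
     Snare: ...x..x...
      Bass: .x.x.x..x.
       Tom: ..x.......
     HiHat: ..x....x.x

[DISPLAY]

)"   ┃                                    
     ┃                                    
     ┃                                    
     ┃    ┏━━━━━━━━━━━━━━━━━━━━━━━━━━┓    
ommit┃    ┃ MusicSequencer           ┃    
     ┃    ┠──────────────────────────┨    
.py  ┃    ┃      ▼123456789          ┃    
     ┃    ┃  Clap·····█····          ┃    
     ┃    ┃ Snare···█··█···          ┃    
     ┃    ┃  Bass·█·█·█··█·          ┃    
     ┃    ┃   Tom··█·······          ┃    
     ┃    ┃ HiHat··█····█·█          ┃    
     ┃    ┃                          ┃    
     ┃    ┃                          ┃    


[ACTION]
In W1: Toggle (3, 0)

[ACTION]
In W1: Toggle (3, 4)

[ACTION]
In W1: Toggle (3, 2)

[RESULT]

)"   ┃                                    
     ┃                                    
     ┃                                    
     ┃    ┏━━━━━━━━━━━━━━━━━━━━━━━━━━┓    
ommit┃    ┃ MusicSequencer           ┃    
     ┃    ┠──────────────────────────┨    
.py  ┃    ┃      ▼123456789          ┃    
     ┃    ┃  Clap·····█····          ┃    
     ┃    ┃ Snare···█··█···          ┃    
     ┃    ┃  Bass·█·█·█··█·          ┃    
     ┃    ┃   Tom█···█·····          ┃    
     ┃    ┃ HiHat··█····█·█          ┃    
     ┃    ┃                          ┃    
     ┃    ┃                          ┃    
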